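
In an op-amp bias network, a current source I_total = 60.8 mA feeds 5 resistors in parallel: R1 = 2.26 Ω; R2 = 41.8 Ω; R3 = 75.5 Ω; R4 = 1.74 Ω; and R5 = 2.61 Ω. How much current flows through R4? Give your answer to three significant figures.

I ≈ 24.3 mA

Conductances: ΣG = 1/2.26 + 1/41.8 + 1/75.5 + 1/1.74 + 1/2.61 = 1.438 (1/Ω).
R4 takes the fraction G_k/ΣG = 0.5747/1.438 = 0.3998, so I = 60.8 × 0.3998 = 24.31 mA.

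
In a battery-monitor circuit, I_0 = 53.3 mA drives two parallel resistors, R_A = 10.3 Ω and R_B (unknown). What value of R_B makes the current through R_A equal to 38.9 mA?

Two-branch current divider: I_A = I_0 · R_B/(R_A + R_B).
38.9/53.3 = R_B/(R_A + R_B) → R_B = R_A · (0.7298)/(1 − 0.7298) = 10.3 × 2.701 = 27.82 Ω.

R_B ≈ 27.8 Ω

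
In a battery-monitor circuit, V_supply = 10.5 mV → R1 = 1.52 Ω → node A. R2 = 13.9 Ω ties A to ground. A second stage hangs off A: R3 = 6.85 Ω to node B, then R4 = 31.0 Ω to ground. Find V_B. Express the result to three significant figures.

V_B ≈ 7.48 mV

Node A sees R2 in parallel with the series input of stage 2, R3 + R4 = 37.85 Ω.
Effective lower resistance at A: R2 ‖ 37.85 = 10.17 Ω.
V_A = 10.5 × 10.17/(1.52 + 10.17) = 9.134 mV.
Stage 2 is unloaded, so V_B = V_A · R4/(R3+R4) = 9.134 × 31.0/37.85 = 7.481 mV.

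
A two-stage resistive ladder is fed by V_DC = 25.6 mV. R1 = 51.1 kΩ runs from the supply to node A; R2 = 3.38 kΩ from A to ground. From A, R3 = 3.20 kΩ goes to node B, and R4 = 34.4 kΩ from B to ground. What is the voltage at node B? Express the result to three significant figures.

V_B ≈ 1.34 mV

Node A sees R2 in parallel with the series input of stage 2, R3 + R4 = 37.60 kΩ.
Effective lower resistance at A: R2 ‖ 37.60 = 3.101 kΩ.
So V_A = 25.6 × 0.05722 = 1.465 mV.
V_B = V_A × 0.9149 = 1.340 mV.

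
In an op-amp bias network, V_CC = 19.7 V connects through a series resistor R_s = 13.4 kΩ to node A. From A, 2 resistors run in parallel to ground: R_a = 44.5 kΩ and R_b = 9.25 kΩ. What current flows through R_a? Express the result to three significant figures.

Combine the parallel branches: R_p = (1/44.5 + 1/9.25)⁻¹ = 7.658 kΩ.
V_A = 19.7 × 7.658/21.06 = 7.164 V.
I(R_a) = V_A / R_a = 7.164/44.5 = 0.1610 mA.

I ≈ 0.161 mA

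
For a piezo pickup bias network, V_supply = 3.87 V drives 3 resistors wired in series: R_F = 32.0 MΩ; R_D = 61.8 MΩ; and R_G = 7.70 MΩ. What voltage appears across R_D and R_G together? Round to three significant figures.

ΣR = 32.0 + 61.8 + 7.70 = 101.5 MΩ.
R_{R_D..R_G} = 61.8 + 7.70 = 69.50 MΩ.
By the voltage-divider rule, V = 3.87 × 69.50/101.5 = 2.650 V.

V ≈ 2.65 V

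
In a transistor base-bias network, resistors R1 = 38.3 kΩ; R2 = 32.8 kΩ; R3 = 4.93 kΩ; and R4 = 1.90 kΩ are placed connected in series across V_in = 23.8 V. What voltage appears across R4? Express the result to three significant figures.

V ≈ 0.580 V

ΣR = 38.3 + 32.8 + 4.93 + 1.90 = 77.93 kΩ.
Voltage divider: V = V_in · (1.900 / 77.93) = 23.8 × 0.02438 = 0.5803 V.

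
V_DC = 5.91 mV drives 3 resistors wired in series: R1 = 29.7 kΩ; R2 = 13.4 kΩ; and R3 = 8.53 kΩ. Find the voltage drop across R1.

V ≈ 3.40 mV

ΣR = 29.7 + 13.4 + 8.53 = 51.63 kΩ.
By the voltage-divider rule, V = 5.91 × 29.70/51.63 = 3.400 mV.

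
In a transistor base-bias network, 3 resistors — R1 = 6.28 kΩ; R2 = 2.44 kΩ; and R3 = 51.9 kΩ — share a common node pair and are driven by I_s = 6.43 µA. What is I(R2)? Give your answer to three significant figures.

I ≈ 4.48 µA

Conductances: ΣG = 1/6.28 + 1/2.44 + 1/51.9 = 0.5883 (1/kΩ).
R2 takes the fraction G_k/ΣG = 0.4098/0.5883 = 0.6966, so I = 6.43 × 0.6966 = 4.479 µA.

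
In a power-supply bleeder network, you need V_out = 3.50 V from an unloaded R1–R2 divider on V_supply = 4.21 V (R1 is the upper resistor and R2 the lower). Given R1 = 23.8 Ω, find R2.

V_out/V_supply = R2/(R1+R2) = 0.8314.
So R2 = R1 · V_out/(V_supply − V_out) = 23.8 × 3.50/(4.21 − 3.50) = 23.8 × 4.930 = 117.3 Ω.

R2 ≈ 117 Ω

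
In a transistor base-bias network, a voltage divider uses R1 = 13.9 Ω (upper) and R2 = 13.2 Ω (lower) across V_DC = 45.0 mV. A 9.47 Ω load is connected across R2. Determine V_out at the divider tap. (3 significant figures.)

First combine the lower leg with the load: R2 ‖ R_L = 5.514 Ω.
Now apply the divider: V_out = 45.0 × 0.2840 = 12.78 mV.
(Unloaded it would be 21.9 mV; the load pulls it down.)

V_out ≈ 12.8 mV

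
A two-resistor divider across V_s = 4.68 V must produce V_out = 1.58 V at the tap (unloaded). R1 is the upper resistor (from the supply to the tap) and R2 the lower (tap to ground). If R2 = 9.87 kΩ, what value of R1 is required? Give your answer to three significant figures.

R1 ≈ 19.4 kΩ

Required fraction k = V_out/V_s = 0.3376.
R1 = R2·(1/k − 1) = 9.87 × 1.962 = 19.37 kΩ.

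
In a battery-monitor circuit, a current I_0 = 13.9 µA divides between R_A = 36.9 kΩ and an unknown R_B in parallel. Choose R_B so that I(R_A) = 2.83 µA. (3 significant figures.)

R_B ≈ 9.43 kΩ

Two-branch current divider: I_A = I_0 · R_B/(R_A + R_B).
2.83/13.9 = R_B/(R_A + R_B) → R_B = R_A · (0.2036)/(1 − 0.2036) = 36.9 × 0.2556 = 9.433 kΩ.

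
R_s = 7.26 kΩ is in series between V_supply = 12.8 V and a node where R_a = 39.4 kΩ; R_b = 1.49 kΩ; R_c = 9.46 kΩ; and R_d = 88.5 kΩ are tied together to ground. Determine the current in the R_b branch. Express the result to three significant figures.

I ≈ 1.24 mA

Parallel bank: R_p = 1/(1/39.4 + 1/1.49 + 1/9.46 + 1/88.5) = 1.229 kΩ.
V_A = 12.8 × 1.229/8.489 = 1.853 V.
Branch current I = V_A/R_b = 1.853/1.49 = 1.244 mA.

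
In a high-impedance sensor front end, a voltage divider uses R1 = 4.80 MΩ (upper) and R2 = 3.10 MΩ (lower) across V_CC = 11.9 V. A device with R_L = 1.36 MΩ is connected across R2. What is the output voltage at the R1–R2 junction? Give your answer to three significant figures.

V_out ≈ 1.96 V

R2 ‖ R_L = (3.10 × 1.36)/(3.10 + 1.36) = 0.9453 MΩ.
Voltage divider with the loaded lower leg: V_out = 11.9 × 0.9453/(4.80 + 0.9453) = 11.9 × 0.1645 = 1.958 V.
(Unloaded it would be 4.67 V; the load pulls it down.)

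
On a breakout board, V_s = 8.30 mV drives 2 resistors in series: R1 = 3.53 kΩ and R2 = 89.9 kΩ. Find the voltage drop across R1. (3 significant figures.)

ΣR = 3.53 + 89.9 = 93.43 kΩ.
Voltage divider: V = V_s · (3.530 / 93.43) = 8.30 × 0.03778 = 0.3136 mV.

V ≈ 0.314 mV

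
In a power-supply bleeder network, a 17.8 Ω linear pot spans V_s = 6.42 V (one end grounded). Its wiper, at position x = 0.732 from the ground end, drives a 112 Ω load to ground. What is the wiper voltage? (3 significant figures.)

Split the track: R_lower = x·R_p = 13.03 Ω, R_upper = (1−x)·R_p = 4.770 Ω.
(x·R_p) ‖ R_L = 11.67 Ω.
Loaded-divider output: V_out = 6.42 × 0.7099 = 4.557 V.
(Unloaded: V_out = x·V_s = 4.70 V.)

V_out ≈ 4.56 V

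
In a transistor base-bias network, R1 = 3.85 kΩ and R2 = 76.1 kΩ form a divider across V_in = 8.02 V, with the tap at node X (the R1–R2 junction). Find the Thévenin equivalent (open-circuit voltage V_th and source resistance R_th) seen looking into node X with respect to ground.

Open-circuit (no load on X): V_th = V_in · R2/(R1 + R2) = 8.02 × 76.1/(3.850 + 76.1) = 7.634 V.
Looking into X with the source shorted: R_th = R1·R2/(R1+R2) = 3.850 × 76.1/79.95 = 3.665 kΩ.

V_th ≈ 7.63 V, R_th ≈ 3.66 kΩ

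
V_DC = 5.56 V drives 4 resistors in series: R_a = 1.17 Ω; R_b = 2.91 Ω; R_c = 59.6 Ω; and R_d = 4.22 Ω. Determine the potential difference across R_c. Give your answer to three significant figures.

V ≈ 4.88 V

ΣR = 1.17 + 2.91 + 59.6 + 4.22 = 67.90 Ω.
Voltage divider: V = V_DC · (59.60 / 67.90) = 5.56 × 0.8778 = 4.880 V.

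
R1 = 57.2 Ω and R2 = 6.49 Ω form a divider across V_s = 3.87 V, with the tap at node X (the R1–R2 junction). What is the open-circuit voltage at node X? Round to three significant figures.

V_th ≈ 0.394 V

V_th is the unloaded tap voltage: V_s · R2/(R1+R2) = 3.87 × 0.1019 = 0.3944 V.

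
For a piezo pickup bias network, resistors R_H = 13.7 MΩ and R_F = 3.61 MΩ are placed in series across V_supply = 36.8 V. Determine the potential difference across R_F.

ΣR = 13.7 + 3.61 = 17.31 MΩ.
V = V_supply · R/ΣR = 36.8 × 0.2085 = 7.675 V.

V ≈ 7.67 V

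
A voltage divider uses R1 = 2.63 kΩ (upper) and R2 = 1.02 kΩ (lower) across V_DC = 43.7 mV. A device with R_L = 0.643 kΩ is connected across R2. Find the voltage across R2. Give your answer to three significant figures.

V_out ≈ 5.70 mV

First combine the lower leg with the load: R2 ‖ R_L = 0.3944 kΩ.
Then V_out = V_DC · R2'/(R1 + R2') = 43.7 × 0.3944/3.024 = 5.699 mV.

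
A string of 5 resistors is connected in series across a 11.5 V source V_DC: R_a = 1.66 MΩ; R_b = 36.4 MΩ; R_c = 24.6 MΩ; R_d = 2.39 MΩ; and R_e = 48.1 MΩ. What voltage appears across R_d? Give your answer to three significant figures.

V ≈ 0.243 V

Series total: ΣR = 1.66 + 36.4 + 24.6 + 2.39 + 48.1 = 113.2 MΩ.
By the voltage-divider rule, V = 11.5 × 2.390/113.2 = 0.2429 V.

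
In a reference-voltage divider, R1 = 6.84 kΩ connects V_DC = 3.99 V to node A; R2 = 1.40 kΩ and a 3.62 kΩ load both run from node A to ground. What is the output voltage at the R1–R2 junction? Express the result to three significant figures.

V_out ≈ 0.513 V

First combine the lower leg with the load: R2 ‖ R_L = 1.010 kΩ.
Voltage divider with the loaded lower leg: V_out = 3.99 × 1.010/(6.84 + 1.010) = 3.99 × 0.1286 = 0.5132 V.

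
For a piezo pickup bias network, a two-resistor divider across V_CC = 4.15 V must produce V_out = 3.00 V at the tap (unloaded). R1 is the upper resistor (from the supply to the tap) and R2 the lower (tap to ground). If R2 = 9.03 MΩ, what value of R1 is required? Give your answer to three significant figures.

V_out/V_CC = R2/(R1+R2) = 0.7229.
So R1 = R2 · (V_CC/V_out − 1) = 9.03 × (4.15/3.00 − 1) = 9.03 × 0.3833 = 3.462 MΩ.

R1 ≈ 3.46 MΩ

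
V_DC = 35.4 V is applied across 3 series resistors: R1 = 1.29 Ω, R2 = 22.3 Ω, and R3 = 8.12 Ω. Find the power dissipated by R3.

P ≈ 10.1 W

Series current I = V_DC/ΣR = 35.4/31.71 = 1.116 A.
P = I²R = 1.246 × 8.12 = 10.12 W.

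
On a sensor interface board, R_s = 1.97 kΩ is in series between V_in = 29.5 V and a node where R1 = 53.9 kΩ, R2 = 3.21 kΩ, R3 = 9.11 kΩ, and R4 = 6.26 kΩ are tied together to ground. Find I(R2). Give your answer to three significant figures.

Equivalent of the parallel group: R_p = 1.668 kΩ.
Node voltage V_A = V_in · R_p/(R_s + R_p) = 29.5 × 0.4585 = 13.52 V.
I(R2) = V_A / R2 = 13.52/3.21 = 4.213 mA.

I ≈ 4.21 mA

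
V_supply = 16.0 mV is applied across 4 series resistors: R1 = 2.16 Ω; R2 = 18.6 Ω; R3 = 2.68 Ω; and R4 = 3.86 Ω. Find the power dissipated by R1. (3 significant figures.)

P ≈ 0.742 µW

ΣR = 27.30 Ω → I = 16.0/27.30 = 0.5861 mA.
P(R1) = I²·R1 = (0.5861)² × 2.16 = 0.7419 µW.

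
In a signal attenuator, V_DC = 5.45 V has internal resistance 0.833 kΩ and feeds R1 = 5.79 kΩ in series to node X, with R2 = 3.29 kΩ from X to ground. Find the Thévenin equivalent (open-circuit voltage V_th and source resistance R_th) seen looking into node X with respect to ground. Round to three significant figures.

R1' = 0.833 + 5.79 = 6.623 kΩ (source resistance + R1).
With X open, the divider is unloaded: V_th = 5.45 × 3.29/9.913 = 1.809 V.
Looking into X with the source shorted: R_th = R1'·R2/(R1'+R2) = 6.623 × 3.29/9.913 = 2.198 kΩ.

V_th ≈ 1.81 V, R_th ≈ 2.20 kΩ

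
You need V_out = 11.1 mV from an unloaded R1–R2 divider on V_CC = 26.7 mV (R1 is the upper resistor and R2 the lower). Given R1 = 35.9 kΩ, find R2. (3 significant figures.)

V_out/V_CC = R2/(R1+R2) = 0.4157.
So R2 = R1 · V_out/(V_CC − V_out) = 35.9 × 11.1/(26.7 − 11.1) = 35.9 × 0.7115 = 25.54 kΩ.

R2 ≈ 25.5 kΩ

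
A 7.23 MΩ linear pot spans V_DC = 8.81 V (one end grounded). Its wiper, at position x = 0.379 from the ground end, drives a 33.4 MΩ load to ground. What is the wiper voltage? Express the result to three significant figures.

The pot divides into 4.490 MΩ above the wiper and 2.740 MΩ below.
(x·R_p) ‖ R_L = 2.532 MΩ.
V_out = 8.81 × 2.532/(4.490 + 2.532) = 3.177 V.

V_out ≈ 3.18 V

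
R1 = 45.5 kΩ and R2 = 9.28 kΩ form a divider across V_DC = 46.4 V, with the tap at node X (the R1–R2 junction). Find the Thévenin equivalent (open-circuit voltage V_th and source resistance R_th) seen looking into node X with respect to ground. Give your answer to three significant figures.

V_th ≈ 7.86 V, R_th ≈ 7.71 kΩ

With X open, the divider is unloaded: V_th = 46.4 × 9.28/54.78 = 7.860 V.
Zeroing V_DC shorts the top of R1 to ground, so R_th = R1 ‖ R2 = 7.708 kΩ.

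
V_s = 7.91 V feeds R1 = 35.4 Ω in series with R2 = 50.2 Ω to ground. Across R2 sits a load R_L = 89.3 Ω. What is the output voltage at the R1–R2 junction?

V_out ≈ 3.76 V

The load sits in parallel with R2, giving an effective lower resistance R2' = R2·R_L/(R2+R_L) = 32.14 Ω.
Voltage divider with the loaded lower leg: V_out = 7.91 × 32.14/(35.4 + 32.14) = 7.91 × 0.4758 = 3.764 V.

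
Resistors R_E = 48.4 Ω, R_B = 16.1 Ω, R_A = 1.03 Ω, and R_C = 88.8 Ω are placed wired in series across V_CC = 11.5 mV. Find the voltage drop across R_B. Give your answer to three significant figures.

V ≈ 1.20 mV

Total series resistance ΣR = 48.4 + 16.1 + 1.03 + 88.8 = 154.3 Ω.
V = V_CC · R/ΣR = 11.5 × 0.1043 = 1.200 mV.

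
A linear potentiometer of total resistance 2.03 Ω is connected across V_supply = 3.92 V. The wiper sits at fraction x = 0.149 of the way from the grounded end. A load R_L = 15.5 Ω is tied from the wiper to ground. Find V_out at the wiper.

V_out ≈ 0.575 V

The pot divides into 1.728 Ω above the wiper and 0.3025 Ω below.
Lower segment in parallel with the load: 0.3025 ‖ 15.5 = 0.2967 Ω.
V_out = 3.92 × 0.2967/(1.728 + 0.2967) = 0.5745 V.
(Unloaded: V_out = x·V_supply = 0.584 V.)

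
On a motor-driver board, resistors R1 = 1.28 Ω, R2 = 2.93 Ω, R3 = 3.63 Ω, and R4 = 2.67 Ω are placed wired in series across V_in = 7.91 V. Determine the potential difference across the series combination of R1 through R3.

V ≈ 5.90 V

Total series resistance ΣR = 1.28 + 2.93 + 3.63 + 2.67 = 10.51 Ω.
R_{R1..R3} = 1.28 + 2.93 + 3.63 = 7.840 Ω.
V = V_in · R/ΣR = 7.91 × 0.7460 = 5.901 V.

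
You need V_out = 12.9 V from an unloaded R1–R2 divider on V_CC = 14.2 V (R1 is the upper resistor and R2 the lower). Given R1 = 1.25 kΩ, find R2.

R2 ≈ 12.4 kΩ

Required fraction k = V_out/V_CC = 0.9085.
R2 = R1 · 0.9085/(1 − 0.9085) = 12.40 kΩ.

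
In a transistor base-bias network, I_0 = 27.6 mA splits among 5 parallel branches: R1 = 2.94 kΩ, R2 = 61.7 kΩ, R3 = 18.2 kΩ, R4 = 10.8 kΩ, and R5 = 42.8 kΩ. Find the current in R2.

Conductances: ΣG = 1/2.94 + 1/61.7 + 1/18.2 + 1/10.8 + 1/42.8 = 0.5272 (1/kΩ).
By the current-divider rule, I = I_0 · G_k/ΣG = 27.6 × 0.03074 = 0.8484 mA.

I ≈ 0.848 mA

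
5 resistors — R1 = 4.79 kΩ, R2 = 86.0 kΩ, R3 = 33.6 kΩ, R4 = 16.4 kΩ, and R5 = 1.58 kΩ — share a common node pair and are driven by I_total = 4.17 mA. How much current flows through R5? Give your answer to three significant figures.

Conductances: ΣG = 1/4.79 + 1/86.0 + 1/33.6 + 1/16.4 + 1/1.58 = 0.9440 (1/kΩ).
Current divider: I(R5) = I_total · G_k/ΣG = 4.17 × (0.6329/0.9440) = 4.17 × 0.6704 = 2.796 mA.

I ≈ 2.80 mA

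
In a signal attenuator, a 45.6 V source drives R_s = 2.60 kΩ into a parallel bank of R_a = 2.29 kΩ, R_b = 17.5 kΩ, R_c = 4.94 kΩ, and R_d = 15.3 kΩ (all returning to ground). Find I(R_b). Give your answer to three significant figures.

Combine the parallel branches: R_p = (1/2.29 + 1/17.5 + 1/4.94 + 1/15.3)⁻¹ = 1.313 kΩ.
V_A by voltage divider: V_A = 45.6 × 1.313/(2.60 + 1.313) = 15.30 V.
I(R_b) = V_A / R_b = 15.30/17.5 = 0.8743 mA.

I ≈ 0.874 mA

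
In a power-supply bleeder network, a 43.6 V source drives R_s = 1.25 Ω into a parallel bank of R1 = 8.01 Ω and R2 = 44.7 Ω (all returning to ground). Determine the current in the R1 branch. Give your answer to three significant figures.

Equivalent of the parallel group: R_p = 6.793 Ω.
Node voltage V_A = V_CC · R_p/(R_s + R_p) = 43.6 × 0.8446 = 36.82 V.
I(R1) = V_A / R1 = 36.82/8.01 = 4.597 A.

I ≈ 4.60 A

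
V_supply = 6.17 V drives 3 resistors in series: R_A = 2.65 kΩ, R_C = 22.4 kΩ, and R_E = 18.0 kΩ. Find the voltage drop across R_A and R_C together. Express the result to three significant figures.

V ≈ 3.59 V

Total series resistance ΣR = 2.65 + 22.4 + 18.0 = 43.05 kΩ.
R_{R_A..R_C} = 2.65 + 22.4 = 25.05 kΩ.
By the voltage-divider rule, V = 6.17 × 25.05/43.05 = 3.590 V.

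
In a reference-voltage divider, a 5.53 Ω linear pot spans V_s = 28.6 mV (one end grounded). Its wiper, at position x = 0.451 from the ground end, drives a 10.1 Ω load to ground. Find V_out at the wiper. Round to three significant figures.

V_out ≈ 11.4 mV

Lower segment x·R_p = 2.494 Ω; upper segment (1−x)·R_p = 3.036 Ω.
Lower segment in parallel with the load: 2.494 ‖ 10.1 = 2.000 Ω.
Then V_out = V_s · 2.000/(3.036 + 2.000) = 11.36 mV.
(Unloaded: V_out = x·V_s = 12.9 mV.)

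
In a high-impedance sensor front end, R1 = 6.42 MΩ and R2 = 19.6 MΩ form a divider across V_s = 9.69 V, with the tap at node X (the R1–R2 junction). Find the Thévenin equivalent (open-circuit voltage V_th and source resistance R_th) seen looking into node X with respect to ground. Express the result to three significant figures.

V_th is the unloaded tap voltage: V_s · R2/(R1+R2) = 9.69 × 0.7533 = 7.299 V.
Looking into X with the source shorted: R_th = R1·R2/(R1+R2) = 6.420 × 19.6/26.02 = 4.836 MΩ.

V_th ≈ 7.30 V, R_th ≈ 4.84 MΩ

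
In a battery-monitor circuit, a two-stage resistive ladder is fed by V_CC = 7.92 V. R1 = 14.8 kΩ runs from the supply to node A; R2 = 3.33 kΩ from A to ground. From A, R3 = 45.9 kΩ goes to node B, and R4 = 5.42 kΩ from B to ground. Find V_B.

Looking into the second stage from A: R3 + R4 = 51.32 kΩ appears in parallel with R2.
R2 ‖ (R3+R4) = 3.127 kΩ.
First divider: V_A = V_CC · 3.127/(14.8 + 3.127) = 1.382 V.
Then the unloaded second divider: V_B = V_A × R4/(R3+R4) = 1.382 × 0.1056 = 0.1459 V.

V_B ≈ 0.146 V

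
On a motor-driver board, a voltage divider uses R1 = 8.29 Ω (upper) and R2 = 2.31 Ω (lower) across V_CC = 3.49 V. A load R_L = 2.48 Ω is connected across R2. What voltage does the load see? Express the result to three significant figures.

The load sits in parallel with R2, giving an effective lower resistance R2' = R2·R_L/(R2+R_L) = 1.196 Ω.
Voltage divider with the loaded lower leg: V_out = 3.49 × 1.196/(8.29 + 1.196) = 3.49 × 0.1261 = 0.4400 V.

V_out ≈ 0.440 V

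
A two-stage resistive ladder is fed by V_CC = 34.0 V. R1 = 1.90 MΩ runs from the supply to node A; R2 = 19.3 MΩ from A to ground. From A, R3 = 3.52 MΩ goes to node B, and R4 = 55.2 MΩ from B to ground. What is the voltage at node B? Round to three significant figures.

V_B ≈ 28.3 V

Node A sees R2 in parallel with the series input of stage 2, R3 + R4 = 58.72 MΩ.
Effective lower resistance at A: R2 ‖ 58.72 = 14.53 MΩ.
First divider: V_A = V_CC · 14.53/(1.90 + 14.53) = 30.07 V.
V_B = V_A × 0.9401 = 28.26 V.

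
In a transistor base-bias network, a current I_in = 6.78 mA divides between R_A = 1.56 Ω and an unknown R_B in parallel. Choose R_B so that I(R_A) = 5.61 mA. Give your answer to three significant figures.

The fraction through R_A equals R_B/(R_A+R_B).
5.61/6.78 = R_B/(R_A + R_B) → R_B = R_A · (0.8274)/(1 − 0.8274) = 1.56 × 4.795 = 7.480 Ω.

R_B ≈ 7.48 Ω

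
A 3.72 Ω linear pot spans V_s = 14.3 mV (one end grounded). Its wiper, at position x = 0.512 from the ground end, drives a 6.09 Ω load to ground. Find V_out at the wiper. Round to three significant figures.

V_out ≈ 6.35 mV

The pot divides into 1.815 Ω above the wiper and 1.905 Ω below.
(x·R_p) ‖ R_L = 1.451 Ω.
V_out = 14.3 × 1.451/(1.815 + 1.451) = 6.352 mV.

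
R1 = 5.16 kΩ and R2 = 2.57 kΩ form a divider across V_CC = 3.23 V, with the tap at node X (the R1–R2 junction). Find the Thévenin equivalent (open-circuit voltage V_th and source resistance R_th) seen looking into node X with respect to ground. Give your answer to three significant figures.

V_th ≈ 1.07 V, R_th ≈ 1.72 kΩ

Open-circuit (no load on X): V_th = V_CC · R2/(R1 + R2) = 3.23 × 2.57/(5.160 + 2.57) = 1.074 V.
Looking into X with the source shorted: R_th = R1·R2/(R1+R2) = 5.160 × 2.57/7.730 = 1.716 kΩ.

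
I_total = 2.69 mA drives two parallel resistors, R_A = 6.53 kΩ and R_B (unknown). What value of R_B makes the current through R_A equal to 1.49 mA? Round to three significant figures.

R_B ≈ 8.11 kΩ

The fraction through R_A equals R_B/(R_A+R_B).
With f = 0.5539, R_B = R_A · f/(1−f) = 6.53 × 1.242 = 8.108 kΩ.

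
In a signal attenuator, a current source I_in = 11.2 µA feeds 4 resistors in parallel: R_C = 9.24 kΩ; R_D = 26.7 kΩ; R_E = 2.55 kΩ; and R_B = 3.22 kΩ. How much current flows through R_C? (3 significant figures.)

I ≈ 1.43 µA

ΣG = 1/9.24 + 1/26.7 + 1/2.55 + 1/3.22 = 0.8484.
R_C takes the fraction G_k/ΣG = 0.1082/0.8484 = 0.1276, so I = 11.2 × 0.1276 = 1.429 µA.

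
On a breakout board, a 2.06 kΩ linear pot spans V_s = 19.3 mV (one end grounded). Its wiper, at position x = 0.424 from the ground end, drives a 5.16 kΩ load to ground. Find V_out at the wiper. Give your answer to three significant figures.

Lower segment x·R_p = 0.8734 kΩ; upper segment (1−x)·R_p = 1.187 kΩ.
R_L loads the lower segment: effective lower R = 0.7470 kΩ.
V_out = 19.3 × 0.7470/(1.187 + 0.7470) = 7.456 mV.
(Unloaded: V_out = x·V_s = 8.18 mV.)

V_out ≈ 7.46 mV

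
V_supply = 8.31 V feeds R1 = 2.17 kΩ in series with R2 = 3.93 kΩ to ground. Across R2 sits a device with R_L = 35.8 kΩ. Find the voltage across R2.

First combine the lower leg with the load: R2 ‖ R_L = 3.541 kΩ.
Voltage divider with the loaded lower leg: V_out = 8.31 × 3.541/(2.17 + 3.541) = 8.31 × 0.6200 = 5.153 V.

V_out ≈ 5.15 V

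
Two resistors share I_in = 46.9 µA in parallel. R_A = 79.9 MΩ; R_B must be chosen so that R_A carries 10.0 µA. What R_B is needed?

Two-branch current divider: I_A = I_in · R_B/(R_A + R_B).
10.0/46.9 = R_B/(R_A + R_B) → R_B = R_A · (0.2132)/(1 − 0.2132) = 79.9 × 0.2710 = 21.65 MΩ.

R_B ≈ 21.7 MΩ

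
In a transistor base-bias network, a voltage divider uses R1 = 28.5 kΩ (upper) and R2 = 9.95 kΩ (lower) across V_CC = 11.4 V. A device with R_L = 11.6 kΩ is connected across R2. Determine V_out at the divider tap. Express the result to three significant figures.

First combine the lower leg with the load: R2 ‖ R_L = 5.356 kΩ.
Now apply the divider: V_out = 11.4 × 0.1582 = 1.803 V.

V_out ≈ 1.80 V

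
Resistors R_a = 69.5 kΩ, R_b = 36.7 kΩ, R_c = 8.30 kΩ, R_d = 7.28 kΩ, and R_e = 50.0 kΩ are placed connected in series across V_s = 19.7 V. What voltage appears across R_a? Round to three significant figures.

V ≈ 7.97 V

Total series resistance ΣR = 69.5 + 36.7 + 8.30 + 7.28 + 50.0 = 171.8 kΩ.
V = V_s · R/ΣR = 19.7 × 0.4046 = 7.970 V.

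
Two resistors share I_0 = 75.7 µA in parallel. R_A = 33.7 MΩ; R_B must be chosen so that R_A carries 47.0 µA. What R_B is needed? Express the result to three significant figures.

R_B ≈ 55.2 MΩ

Two-branch current divider: I_A = I_0 · R_B/(R_A + R_B).
With f = 0.6209, R_B = R_A · f/(1−f) = 33.7 × 1.638 = 55.19 MΩ.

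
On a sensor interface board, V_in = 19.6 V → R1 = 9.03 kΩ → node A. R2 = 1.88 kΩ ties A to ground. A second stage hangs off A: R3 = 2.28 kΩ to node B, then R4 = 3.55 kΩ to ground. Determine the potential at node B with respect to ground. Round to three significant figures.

V_B ≈ 1.62 V

Looking into the second stage from A: R3 + R4 = 5.830 kΩ appears in parallel with R2.
R2 ‖ (R3+R4) = 1.422 kΩ.
So V_A = 19.6 × 0.1360 = 2.666 V.
V_B = V_A × 0.6089 = 1.623 V.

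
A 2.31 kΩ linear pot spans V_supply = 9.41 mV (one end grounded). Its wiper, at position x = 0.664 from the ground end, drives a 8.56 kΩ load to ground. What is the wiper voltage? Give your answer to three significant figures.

V_out ≈ 5.89 mV

Split the track: R_lower = x·R_p = 1.534 kΩ, R_upper = (1−x)·R_p = 0.7762 kΩ.
(x·R_p) ‖ R_L = 1.301 kΩ.
Loaded-divider output: V_out = 9.41 × 0.6263 = 5.893 mV.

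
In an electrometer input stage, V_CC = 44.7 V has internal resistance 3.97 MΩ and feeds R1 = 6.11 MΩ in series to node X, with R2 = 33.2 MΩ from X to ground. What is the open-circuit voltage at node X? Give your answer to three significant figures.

R1' = 3.97 + 6.11 = 10.08 MΩ (source resistance + R1).
Open-circuit (no load on X): V_th = V_CC · R2/(R1' + R2) = 44.7 × 33.2/(10.08 + 33.2) = 34.29 V.

V_th ≈ 34.3 V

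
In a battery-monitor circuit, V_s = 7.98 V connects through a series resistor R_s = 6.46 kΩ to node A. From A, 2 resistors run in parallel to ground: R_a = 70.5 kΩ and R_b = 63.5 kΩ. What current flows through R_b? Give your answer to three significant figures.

I ≈ 0.105 mA

Combine the parallel branches: R_p = (1/70.5 + 1/63.5)⁻¹ = 33.41 kΩ.
Node voltage V_A = V_s · R_p/(R_s + R_p) = 7.98 × 0.8380 = 6.687 V.
Branch current I = V_A/R_b = 6.687/63.5 = 0.1053 mA.
(Equivalently: I_total = 0.2002 mA, then current-divider fraction G_k/ΣG = 0.5261.)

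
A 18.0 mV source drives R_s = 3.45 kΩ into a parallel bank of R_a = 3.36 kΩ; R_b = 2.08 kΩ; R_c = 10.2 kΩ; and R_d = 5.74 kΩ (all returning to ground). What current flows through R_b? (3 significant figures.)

I ≈ 1.87 µA

Equivalent of the parallel group: R_p = 0.9518 kΩ.
Node voltage V_A = V_in · R_p/(R_s + R_p) = 18.0 × 0.2162 = 3.892 mV.
Branch current I = V_A/R_b = 3.892/2.08 = 1.871 µA.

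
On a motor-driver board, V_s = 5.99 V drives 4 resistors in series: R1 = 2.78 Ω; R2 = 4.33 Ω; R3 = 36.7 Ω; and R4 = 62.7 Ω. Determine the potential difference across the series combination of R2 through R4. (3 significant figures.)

V ≈ 5.83 V

Total series resistance ΣR = 2.78 + 4.33 + 36.7 + 62.7 = 106.5 Ω.
R_{R2..R4} = 4.33 + 36.7 + 62.7 = 103.7 Ω.
V = V_s · R/ΣR = 5.99 × 0.9739 = 5.834 V.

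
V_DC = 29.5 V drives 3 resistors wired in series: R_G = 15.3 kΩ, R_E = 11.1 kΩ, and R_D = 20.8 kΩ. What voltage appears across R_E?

V ≈ 6.94 V

ΣR = 15.3 + 11.1 + 20.8 = 47.20 kΩ.
V = V_DC · R/ΣR = 29.5 × 0.2352 = 6.937 V.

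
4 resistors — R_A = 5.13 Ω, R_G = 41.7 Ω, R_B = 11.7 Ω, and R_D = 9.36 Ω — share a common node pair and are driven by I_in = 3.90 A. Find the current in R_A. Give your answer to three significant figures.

I ≈ 1.85 A

Total conductance ΣG = 1/5.13 + 1/41.7 + 1/11.7 + 1/9.36 = 0.4112 (units of 1/Ω).
R_A takes the fraction G_k/ΣG = 0.1949/0.4112 = 0.4740, so I = 3.90 × 0.4740 = 1.849 A.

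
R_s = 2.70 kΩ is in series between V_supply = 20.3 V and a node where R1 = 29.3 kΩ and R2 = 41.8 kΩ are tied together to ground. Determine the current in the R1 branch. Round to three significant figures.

I ≈ 0.599 mA

Combine the parallel branches: R_p = (1/29.3 + 1/41.8)⁻¹ = 17.23 kΩ.
V_A by voltage divider: V_A = 20.3 × 17.23/(2.70 + 17.23) = 17.55 V.
Branch current I = V_A/R1 = 17.55/29.3 = 0.5990 mA.
(Equivalently: I_total = 1.019 mA, then current-divider fraction G_k/ΣG = 0.5879.)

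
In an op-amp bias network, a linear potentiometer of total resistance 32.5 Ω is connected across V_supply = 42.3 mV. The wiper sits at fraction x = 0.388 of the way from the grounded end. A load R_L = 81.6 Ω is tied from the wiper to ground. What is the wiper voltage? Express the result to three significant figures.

Split the track: R_lower = x·R_p = 12.61 Ω, R_upper = (1−x)·R_p = 19.89 Ω.
R_L loads the lower segment: effective lower R = 10.92 Ω.
Then V_out = V_supply · 10.92/(19.89 + 10.92) = 14.99 mV.

V_out ≈ 15.0 mV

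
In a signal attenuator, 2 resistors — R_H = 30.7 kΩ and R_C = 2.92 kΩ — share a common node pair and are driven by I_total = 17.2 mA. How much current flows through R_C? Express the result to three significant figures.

With just two branches, the current splits inversely with resistance.
I(R_C) = 17.2 × 30.7/(30.7 + 2.92) = 17.2 × 0.9131 = 15.71 mA.

I ≈ 15.7 mA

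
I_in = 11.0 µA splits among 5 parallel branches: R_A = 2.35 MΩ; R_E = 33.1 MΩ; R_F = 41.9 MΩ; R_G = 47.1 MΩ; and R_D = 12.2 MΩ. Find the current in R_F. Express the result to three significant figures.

ΣG = 1/2.35 + 1/33.1 + 1/41.9 + 1/47.1 + 1/12.2 = 0.5828.
Current divider: I(R_F) = I_in · G_k/ΣG = 11.0 × (0.02387/0.5828) = 11.0 × 0.04095 = 0.4505 µA.

I ≈ 0.450 µA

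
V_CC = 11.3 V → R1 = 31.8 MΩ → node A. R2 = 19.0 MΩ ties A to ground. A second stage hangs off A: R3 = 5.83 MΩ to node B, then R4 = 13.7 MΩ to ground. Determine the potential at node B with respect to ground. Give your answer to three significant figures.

Looking into the second stage from A: R3 + R4 = 19.53 MΩ appears in parallel with R2.
Effective lower resistance at A: R2 ‖ 19.53 = 9.631 MΩ.
First divider: V_A = V_CC · 9.631/(31.8 + 9.631) = 2.627 V.
V_B = V_A × 0.7015 = 1.843 V.

V_B ≈ 1.84 V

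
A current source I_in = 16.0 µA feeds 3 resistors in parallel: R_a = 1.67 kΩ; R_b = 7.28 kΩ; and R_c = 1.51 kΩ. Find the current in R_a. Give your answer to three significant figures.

Conductances: ΣG = 1/1.67 + 1/7.28 + 1/1.51 = 1.398 (1/kΩ).
R_a takes the fraction G_k/ΣG = 0.5988/1.398 = 0.4282, so I = 16.0 × 0.4282 = 6.851 µA.

I ≈ 6.85 µA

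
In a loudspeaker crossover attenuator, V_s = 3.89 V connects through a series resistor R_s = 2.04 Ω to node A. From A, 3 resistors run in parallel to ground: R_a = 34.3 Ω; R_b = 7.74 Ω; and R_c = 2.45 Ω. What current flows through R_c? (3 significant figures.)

Combine the parallel branches: R_p = (1/34.3 + 1/7.74 + 1/2.45)⁻¹ = 1.765 Ω.
V_A by voltage divider: V_A = 3.89 × 1.765/(2.04 + 1.765) = 1.805 V.
Branch current I = V_A/R_c = 1.805/2.45 = 0.7365 A.

I ≈ 0.737 A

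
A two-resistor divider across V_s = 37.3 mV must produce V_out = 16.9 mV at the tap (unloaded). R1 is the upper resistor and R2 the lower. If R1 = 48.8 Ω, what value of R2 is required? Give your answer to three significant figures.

R2 ≈ 40.4 Ω

Required fraction k = V_out/V_s = 0.4531.
R2 = R1 · 0.4531/(1 − 0.4531) = 40.43 Ω.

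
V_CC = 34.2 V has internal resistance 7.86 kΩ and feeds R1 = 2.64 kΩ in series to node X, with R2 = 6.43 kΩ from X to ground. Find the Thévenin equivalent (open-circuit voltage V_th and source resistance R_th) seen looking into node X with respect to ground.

R1' = 7.86 + 2.64 = 10.50 kΩ (source resistance + R1).
With X open, the divider is unloaded: V_th = 34.2 × 6.43/16.93 = 12.99 V.
Zeroing V_CC shorts the top of R1' to ground, so R_th = R1' ‖ R2 = 3.988 kΩ.

V_th ≈ 13.0 V, R_th ≈ 3.99 kΩ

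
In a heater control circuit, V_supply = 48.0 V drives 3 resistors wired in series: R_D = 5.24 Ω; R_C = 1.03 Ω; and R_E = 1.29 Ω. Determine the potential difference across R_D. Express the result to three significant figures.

V ≈ 33.3 V

Total series resistance ΣR = 5.24 + 1.03 + 1.29 = 7.560 Ω.
V = V_supply · R/ΣR = 48.0 × 0.6931 = 33.27 V.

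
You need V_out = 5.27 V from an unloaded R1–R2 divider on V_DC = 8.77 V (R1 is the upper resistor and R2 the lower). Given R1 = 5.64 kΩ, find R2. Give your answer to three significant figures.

R2 ≈ 8.49 kΩ

V_out/V_DC = R2/(R1+R2) = 0.6009.
R2 = R1 · 0.6009/(1 − 0.6009) = 8.492 kΩ.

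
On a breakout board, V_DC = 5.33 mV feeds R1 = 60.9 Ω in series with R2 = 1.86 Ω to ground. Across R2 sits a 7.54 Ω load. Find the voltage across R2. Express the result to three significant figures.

R2 ‖ R_L = (1.86 × 7.54)/(1.86 + 7.54) = 1.492 Ω.
Now apply the divider: V_out = 5.33 × 0.02391 = 0.1275 mV.

V_out ≈ 0.127 mV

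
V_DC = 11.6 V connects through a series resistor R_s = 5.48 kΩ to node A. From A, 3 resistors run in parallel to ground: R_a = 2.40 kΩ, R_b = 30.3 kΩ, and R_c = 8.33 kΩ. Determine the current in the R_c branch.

I ≈ 0.338 mA

Parallel bank: R_p = 1/(1/2.40 + 1/30.3 + 1/8.33) = 1.755 kΩ.
Node voltage V_A = V_DC · R_p/(R_s + R_p) = 11.6 × 0.2426 = 2.814 V.
I(R_c) = V_A / R_c = 2.814/8.33 = 0.3378 mA.
(Equivalently: I_total = 1.603 mA, then current-divider fraction G_k/ΣG = 0.2107.)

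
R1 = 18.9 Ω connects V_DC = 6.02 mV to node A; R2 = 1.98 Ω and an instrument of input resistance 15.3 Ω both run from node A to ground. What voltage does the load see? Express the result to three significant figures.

V_out ≈ 0.511 mV

The load sits in parallel with R2, giving an effective lower resistance R2' = R2·R_L/(R2+R_L) = 1.753 Ω.
Now apply the divider: V_out = 6.02 × 0.08488 = 0.5110 mV.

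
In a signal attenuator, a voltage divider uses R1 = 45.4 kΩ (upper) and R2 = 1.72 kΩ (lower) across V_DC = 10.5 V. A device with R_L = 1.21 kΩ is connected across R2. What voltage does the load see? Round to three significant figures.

R2 ‖ R_L = (1.72 × 1.21)/(1.72 + 1.21) = 0.7103 kΩ.
Now apply the divider: V_out = 10.5 × 0.01540 = 0.1617 V.
(Unloaded it would be 0.383 V; the load pulls it down.)

V_out ≈ 0.162 V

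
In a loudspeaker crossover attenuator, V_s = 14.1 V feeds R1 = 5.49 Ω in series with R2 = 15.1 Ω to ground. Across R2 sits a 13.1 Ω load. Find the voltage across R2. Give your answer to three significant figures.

V_out ≈ 7.91 V

R2 ‖ R_L = (15.1 × 13.1)/(15.1 + 13.1) = 7.015 Ω.
Now apply the divider: V_out = 14.1 × 0.5610 = 7.910 V.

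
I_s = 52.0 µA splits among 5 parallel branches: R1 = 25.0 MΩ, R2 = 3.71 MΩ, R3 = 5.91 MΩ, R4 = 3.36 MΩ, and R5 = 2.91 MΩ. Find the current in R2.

I ≈ 12.5 µA

ΣG = 1/25.0 + 1/3.71 + 1/5.91 + 1/3.36 + 1/2.91 = 1.120.
Current divider: I(R2) = I_s · G_k/ΣG = 52.0 × (0.2695/1.120) = 52.0 × 0.2407 = 12.51 µA.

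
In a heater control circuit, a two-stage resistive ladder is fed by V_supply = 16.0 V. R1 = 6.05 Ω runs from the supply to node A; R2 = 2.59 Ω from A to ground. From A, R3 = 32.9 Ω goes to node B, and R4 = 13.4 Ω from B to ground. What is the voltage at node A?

V_A ≈ 4.62 V

Looking into the second stage from A: R3 + R4 = 46.30 Ω appears in parallel with R2.
R2 ‖ (R3+R4) = 2.453 Ω.
First divider: V_A = V_supply · 2.453/(6.05 + 2.453) = 4.616 V.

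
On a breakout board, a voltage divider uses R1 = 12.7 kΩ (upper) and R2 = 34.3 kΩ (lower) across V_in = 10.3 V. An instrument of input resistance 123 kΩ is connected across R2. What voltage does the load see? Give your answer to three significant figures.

V_out ≈ 6.99 V

The load sits in parallel with R2, giving an effective lower resistance R2' = R2·R_L/(R2+R_L) = 26.82 kΩ.
Now apply the divider: V_out = 10.3 × 0.6786 = 6.990 V.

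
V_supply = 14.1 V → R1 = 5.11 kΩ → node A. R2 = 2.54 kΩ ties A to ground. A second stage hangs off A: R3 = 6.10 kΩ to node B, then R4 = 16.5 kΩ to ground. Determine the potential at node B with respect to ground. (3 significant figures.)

V_B ≈ 3.18 V

Node A sees R2 in parallel with the series input of stage 2, R3 + R4 = 22.60 kΩ.
R2 ‖ (R3+R4) = 2.283 kΩ.
V_A = 14.1 × 2.283/(5.11 + 2.283) = 4.355 V.
Stage 2 is unloaded, so V_B = V_A · R4/(R3+R4) = 4.355 × 16.5/22.60 = 3.179 V.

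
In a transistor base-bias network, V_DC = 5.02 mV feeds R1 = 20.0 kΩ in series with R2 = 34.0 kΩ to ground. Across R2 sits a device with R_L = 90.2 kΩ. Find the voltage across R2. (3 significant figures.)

V_out ≈ 2.77 mV

First combine the lower leg with the load: R2 ‖ R_L = 24.69 kΩ.
Then V_out = V_DC · R2'/(R1 + R2') = 5.02 × 24.69/44.69 = 2.774 mV.
(Unloaded it would be 3.16 mV; the load pulls it down.)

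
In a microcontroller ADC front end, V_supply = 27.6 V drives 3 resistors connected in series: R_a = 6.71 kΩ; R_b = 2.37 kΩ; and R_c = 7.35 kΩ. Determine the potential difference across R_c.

V ≈ 12.3 V

Total series resistance ΣR = 6.71 + 2.37 + 7.35 = 16.43 kΩ.
Voltage divider: V = V_supply · (7.350 / 16.43) = 27.6 × 0.4474 = 12.35 V.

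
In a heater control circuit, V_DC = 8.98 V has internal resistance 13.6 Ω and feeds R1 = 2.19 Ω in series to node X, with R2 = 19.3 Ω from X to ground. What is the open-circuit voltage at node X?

V_th ≈ 4.94 V

R1' = 13.6 + 2.19 = 15.79 Ω (source resistance + R1).
With X open, the divider is unloaded: V_th = 8.98 × 19.3/35.09 = 4.939 V.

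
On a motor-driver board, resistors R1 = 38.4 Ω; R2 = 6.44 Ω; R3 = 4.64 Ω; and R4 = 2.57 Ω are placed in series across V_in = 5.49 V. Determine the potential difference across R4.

Series total: ΣR = 38.4 + 6.44 + 4.64 + 2.57 = 52.05 Ω.
By the voltage-divider rule, V = 5.49 × 2.570/52.05 = 0.2711 V.

V ≈ 0.271 V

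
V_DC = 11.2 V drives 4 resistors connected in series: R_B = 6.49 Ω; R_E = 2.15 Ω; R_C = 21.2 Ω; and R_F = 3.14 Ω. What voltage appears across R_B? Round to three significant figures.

ΣR = 6.49 + 2.15 + 21.2 + 3.14 = 32.98 Ω.
V = V_DC · R/ΣR = 11.2 × 0.1968 = 2.204 V.

V ≈ 2.20 V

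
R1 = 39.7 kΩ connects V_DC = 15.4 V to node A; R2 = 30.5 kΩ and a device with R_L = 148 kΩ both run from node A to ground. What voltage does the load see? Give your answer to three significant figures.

V_out ≈ 5.99 V

First combine the lower leg with the load: R2 ‖ R_L = 25.29 kΩ.
Then V_out = V_DC · R2'/(R1 + R2') = 15.4 × 25.29/64.99 = 5.992 V.
(Unloaded it would be 6.69 V; the load pulls it down.)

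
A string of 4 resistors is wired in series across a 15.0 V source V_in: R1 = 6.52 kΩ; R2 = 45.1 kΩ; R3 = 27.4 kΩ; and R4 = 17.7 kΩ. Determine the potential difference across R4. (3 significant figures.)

V ≈ 2.75 V

Total series resistance ΣR = 6.52 + 45.1 + 27.4 + 17.7 = 96.72 kΩ.
By the voltage-divider rule, V = 15.0 × 17.70/96.72 = 2.745 V.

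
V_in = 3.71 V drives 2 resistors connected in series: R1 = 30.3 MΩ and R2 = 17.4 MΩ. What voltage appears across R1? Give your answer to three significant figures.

Total series resistance ΣR = 30.3 + 17.4 = 47.70 MΩ.
By the voltage-divider rule, V = 3.71 × 30.30/47.70 = 2.357 V.

V ≈ 2.36 V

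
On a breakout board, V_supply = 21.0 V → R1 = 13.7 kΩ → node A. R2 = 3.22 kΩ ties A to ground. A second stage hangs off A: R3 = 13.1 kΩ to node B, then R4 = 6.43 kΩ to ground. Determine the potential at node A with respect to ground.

V_A ≈ 3.53 V

Looking into the second stage from A: R3 + R4 = 19.53 kΩ appears in parallel with R2.
Effective lower resistance at A: R2 ‖ 19.53 = 2.764 kΩ.
So V_A = 21.0 × 0.1679 = 3.526 V.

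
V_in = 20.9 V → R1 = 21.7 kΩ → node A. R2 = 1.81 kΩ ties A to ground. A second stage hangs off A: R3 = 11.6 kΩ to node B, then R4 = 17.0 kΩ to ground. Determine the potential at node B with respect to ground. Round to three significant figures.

V_B ≈ 0.904 V

Node A sees R2 in parallel with the series input of stage 2, R3 + R4 = 28.60 kΩ.
Effective lower resistance at A: R2 ‖ 28.60 = 1.702 kΩ.
So V_A = 20.9 × 0.07274 = 1.520 V.
V_B = V_A × 0.5944 = 0.9036 V.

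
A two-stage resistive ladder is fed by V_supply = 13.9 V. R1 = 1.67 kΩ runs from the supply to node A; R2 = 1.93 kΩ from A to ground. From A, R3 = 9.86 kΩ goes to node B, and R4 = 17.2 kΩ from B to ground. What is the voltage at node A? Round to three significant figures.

The second stage (R3 + R4 = 27.06 kΩ) loads node A in parallel with R2.
R2 ‖ (R3+R4) = 1.802 kΩ.
V_A = 13.9 × 1.802/(1.67 + 1.802) = 7.213 V.

V_A ≈ 7.21 V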